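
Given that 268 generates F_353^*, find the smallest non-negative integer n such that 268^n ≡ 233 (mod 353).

226

Baby-step giant-step with m = ceil(sqrt(352)) = 19.
Baby table (268^j mod 353 for j=0..18):
  0:1  1:268  2:165  3:95  4:44  5:143  6:200  7:297
  8:171  9:291  10:328  11:7  12:111  13:96  14:312  15:308
  16:295  17:341  18:314
Giant step factor: 268^(-19) ≡ 110 (mod 353).
Scan 233·110^i mod 353 for i = 0, 1, …:
  i=0: 233   i=1: 214   i=2: 242   i=3: 145
  i=4: 65   i=5: 90   i=6: 16   i=7: 348
  i=8: 156   i=9: 216   i=10: 109   i=11: 341
Match at i=11, j=17: n = 11·19 + 17 = 226.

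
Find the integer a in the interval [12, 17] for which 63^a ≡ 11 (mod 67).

13

Compute 63^12 mod 67 = 14, then multiply by 63 repeatedly:
  63^12=14  63^13=11
Found 11 at exponent 13.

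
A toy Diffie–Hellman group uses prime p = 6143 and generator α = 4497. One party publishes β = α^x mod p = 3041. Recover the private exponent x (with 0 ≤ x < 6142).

5082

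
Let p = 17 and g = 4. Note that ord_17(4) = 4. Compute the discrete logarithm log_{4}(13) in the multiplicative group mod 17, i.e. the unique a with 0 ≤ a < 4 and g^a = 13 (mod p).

3

Successive powers of 4 modulo 17:
  4^0=1  4^1=4  4^2=16  4^3=13
So 4^3 ≡ 13 (mod 17), giving a = 3.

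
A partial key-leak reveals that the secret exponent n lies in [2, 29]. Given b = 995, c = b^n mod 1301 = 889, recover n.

Compute 995^2 mod 1301 = 1265, then multiply by 995 repeatedly:
  995^2=1265  995^3=608  995^4=1296  995^5=229  995^6=180
  995^7=863  995^8=25  995^9=156  995^10=401  995^11=889
Found 889 at exponent 11.

11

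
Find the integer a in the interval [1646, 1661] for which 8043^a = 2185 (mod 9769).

1652

Compute 8043^1646 mod 9769 = 1387, then multiply by 8043 repeatedly:
  8043^1646=1387  8043^1647=9212  8043^1648=4020  8043^1649=7239  8043^1650=37
  8043^1651=4521  8043^1652=2185
Found 2185 at exponent 1652.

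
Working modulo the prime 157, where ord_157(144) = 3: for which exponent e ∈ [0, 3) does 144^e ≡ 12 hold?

2

Successive powers of 144 modulo 157:
  144^0=1  144^1=144  144^2=12
So 144^2 ≡ 12 (mod 157), giving e = 2.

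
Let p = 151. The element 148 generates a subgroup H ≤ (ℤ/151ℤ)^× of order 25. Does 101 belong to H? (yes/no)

no

⟨148⟩ has order 25; its elements mod 151 are {1, 8, 9, 19, 20, 29, 44, 50, 59, 64, 68, 72, 78, 81, 84, 86, 91, 94, 98, 110, 123, 124, 125, 127, 148}.
101 is not in this set.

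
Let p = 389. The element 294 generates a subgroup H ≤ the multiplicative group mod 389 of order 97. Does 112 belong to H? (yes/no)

yes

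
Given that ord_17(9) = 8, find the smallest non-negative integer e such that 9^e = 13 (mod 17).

Successive powers of 9 modulo 17:
  9^0=1  9^1=9  9^2=13
So 9^2 ≡ 13 (mod 17), giving e = 2.

2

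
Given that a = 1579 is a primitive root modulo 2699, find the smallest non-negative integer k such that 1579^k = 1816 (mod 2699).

61

Baby-step giant-step with m = ceil(sqrt(2698)) = 52.
Baby table (1579^j mod 2699 for j=0..51):
  0:1  1:1579  2:2064  3:1363  4:1074  5:874  6:857  7:1004
  8:1003  9:2123  10:59  11:1395  12:321  13:2146  14:1289  15:285
  16:1981  17:2557  18:2498  19:1103  20:782  21:1335  22:46  23:2460
  24:479  25:621  26:822  27:2418  28:1636  29:301  30:255  31:494
  32:15  33:2093  34:1271  35:1552  36:2615  37:2314  38:2059  39:1565
  40:1550  41:2156  42:885  43:2032  44:2116  45:2501  46:442  47:1576
  48:26  49:569  50:2383  51:351
Giant step factor: 1579^(-52) ≡ 1153 (mod 2699).
Scan 1816·1153^i mod 2699 for i = 0, 1, …:
  i=0: 1816   i=1: 2123
Match at i=1, j=9: k = 1·52 + 9 = 61.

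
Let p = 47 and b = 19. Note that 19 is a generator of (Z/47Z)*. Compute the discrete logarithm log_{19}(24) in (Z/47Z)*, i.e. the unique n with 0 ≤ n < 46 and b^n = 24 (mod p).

Baby-step giant-step with m = ceil(sqrt(46)) = 7.
Baby table (19^j mod 47 for j=0..6):
  0:1  1:19  2:32  3:44  4:37  5:45  6:9
Giant step factor: 19^(-7) ≡ 11 (mod 47).
Scan 24·11^i mod 47 for i = 0, 1, …:
  i=0: 24   i=1: 29   i=2: 37
Match at i=2, j=4: n = 2·7 + 4 = 18.

18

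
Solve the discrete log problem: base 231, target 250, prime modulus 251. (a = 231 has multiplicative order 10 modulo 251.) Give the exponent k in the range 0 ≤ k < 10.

5

Successive powers of 231 modulo 251:
  231^0=1  231^1=231  231^2=149  231^3=32  231^4=113  231^5=250
So 231^5 ≡ 250 (mod 251), giving k = 5.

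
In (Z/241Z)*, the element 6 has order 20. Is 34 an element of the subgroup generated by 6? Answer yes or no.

no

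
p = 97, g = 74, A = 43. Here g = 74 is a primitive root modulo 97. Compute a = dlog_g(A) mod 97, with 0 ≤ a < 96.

20

Baby-step giant-step with m = ceil(sqrt(96)) = 10.
Baby table (74^j mod 97 for j=0..9):
  0:1  1:74  2:44  3:55  4:93  5:92  6:18  7:71
  8:16  9:20
Giant step factor: 74^(-10) ≡ 66 (mod 97).
Scan 43·66^i mod 97 for i = 0, 1, …:
  i=0: 43   i=1: 25   i=2: 1
Match at i=2, j=0: a = 2·10 + 0 = 20.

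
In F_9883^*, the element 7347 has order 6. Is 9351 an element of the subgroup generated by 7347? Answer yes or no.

⟨7347⟩ has order 6; its elements mod 9883 are {1, 2536, 2537, 7346, 7347, 9882}.
9351 is not in this set.

no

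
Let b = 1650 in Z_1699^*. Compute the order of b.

The order of 1650 must divide p − 1 = 1698 = 2 · 3 · 283.
Divisors: 1, 2, 3, 6, 283, 566, 849, 1698.
Check each in increasing order: 1650^1 ≡ 1650;  1650^2 ≡ 702;  1650^3 ≡ 1281;  1650^6 ≡ 1426;  1650^283 ≡ 1302;  1650^566 ≡ 1301;  1650^849 ≡ 1698;  1650^1698 ≡ 1.
Smallest exponent giving 1 is 1698.

1698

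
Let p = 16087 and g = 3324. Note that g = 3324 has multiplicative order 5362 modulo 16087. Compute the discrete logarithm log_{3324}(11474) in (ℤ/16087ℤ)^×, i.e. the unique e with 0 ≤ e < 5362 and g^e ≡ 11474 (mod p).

5209

Baby-step giant-step with m = ceil(sqrt(5362)) = 74.
Baby table (3324^j mod 16087 for j=0..73):
  0:1  1:3324  2:13294  3:14354  4:14741  5:14169  6:11107  7:3
  8:9972  9:7708  10:10888  11:12049  12:10333  13:1147  14:9  15:13829
  16:7037  17:490  18:3973  19:14912  20:3441  21:27  22:9313  23:5024
  24:1470  25:11919  26:12562  27:10323  28:81  29:11852  30:15072  31:4410
  32:3583  33:5512  34:14882  35:243  36:3382  37:13042  38:13230  39:10749
  40:449  41:12472  42:729  43:10146  44:6952  45:7516  46:73  47:1347
  48:5242  49:2187  50:14351  51:4769  52:6461  53:219  54:4041  55:15726
  56:6561  57:10879  58:14307  59:3296  60:657  61:12123  62:15004  63:3596
  64:463  65:10747  66:9888  67:1971  68:4195  69:12838  70:10788  71:1389
  72:67  73:13577
Giant step factor: 3324^(-74) ≡ 5833 (mod 16087).
Scan 11474·5833^i mod 16087 for i = 0, 1, …:
  i=0: 11474   i=1: 5922   i=2: 4237   i=3: 4789
  i=4: 7205   i=5: 7521   i=6: 744   i=7: 12349
  i=8: 10218   i=9: 15346     …   i=69: 5904
  i=70: 11852
Match at i=70, j=29: e = 70·74 + 29 = 5209.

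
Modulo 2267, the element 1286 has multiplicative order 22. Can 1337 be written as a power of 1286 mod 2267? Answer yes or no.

yes

1337 ∈ ⟨1286⟩ iff 1337^22 ≡ 1 (mod 2267), since |⟨1286⟩| = 22.
1337^22 mod 2267 = 1.
Since 1 = 1, 1337 lies in the subgroup.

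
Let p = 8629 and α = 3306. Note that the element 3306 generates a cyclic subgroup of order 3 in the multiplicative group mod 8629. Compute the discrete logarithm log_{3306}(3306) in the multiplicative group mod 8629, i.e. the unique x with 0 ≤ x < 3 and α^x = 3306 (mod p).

1

Successive powers of 3306 modulo 8629:
  3306^0=1  3306^1=3306
So 3306^1 ≡ 3306 (mod 8629), giving x = 1.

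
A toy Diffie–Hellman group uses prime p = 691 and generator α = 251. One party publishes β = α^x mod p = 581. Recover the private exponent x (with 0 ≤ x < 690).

19

Successive powers of 251 modulo 691:
  251^0=1  251^1=251  251^2=120  251^3=407  251^4=580  251^5=470
  251^6=500  251^7=429  251^8=574  251^9=346  251^10=471  251^11=60
  251^12=549  251^13=290  251^14=235  251^15=250  251^16=560  251^17=287
  251^18=173  251^19=581
So 251^19 ≡ 581 (mod 691), giving x = 19.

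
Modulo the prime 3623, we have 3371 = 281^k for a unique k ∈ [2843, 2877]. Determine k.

Compute 281^2843 mod 3623 = 649, then multiply by 281 repeatedly:
  281^2843=649  281^2844=1219  281^2845=1977  281^2846=1218  281^2847=1696
  281^2848=1963  281^2849=907  281^2850=1257  281^2851=1786  281^2852=1892
  281^2853=2694  281^2854=3430  281^2855=112  281^2856=2488  281^2857=3512
  281^2858=1416  281^2859=2989  281^2860=2996  281^2861=1340  281^2862=3371
Found 3371 at exponent 2862.

2862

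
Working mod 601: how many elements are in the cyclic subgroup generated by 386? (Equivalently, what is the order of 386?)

200

The order of 386 must divide p − 1 = 600 = 2^3 · 3 · 5^2.
Divisors: 1, 2, 3, 4, 5, 6, 8, 10, 12, 15, 20, 24, 25, 30, 40, 50, 60, 75, 100, 120, 150, 200, 300, 600.
Check each in increasing order: 386^1 ≡ 386;  386^2 ≡ 549;  386^3 ≡ 362;  386^4 ≡ 300;  386^5 ≡ 408;  386^6 ≡ 26;  386^8 ≡ 451;  386^10 ≡ 588;  386^12 ≡ 75;  386^15 ≡ 105;  386^20 ≡ 169;  386^24 ≡ 216;  386^25 ≡ 438;  386^30 ≡ 207;  386^40 ≡ 314;  386^50 ≡ 125;  386^60 ≡ 178;  386^75 ≡ 59;  386^100 ≡ 600;  386^120 ≡ 432;  386^150 ≡ 476;  386^200 ≡ 1.
Smallest exponent giving 1 is 200.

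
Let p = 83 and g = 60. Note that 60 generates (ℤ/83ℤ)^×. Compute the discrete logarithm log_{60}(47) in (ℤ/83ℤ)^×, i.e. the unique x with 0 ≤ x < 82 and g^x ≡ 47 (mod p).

53

Baby-step giant-step with m = ceil(sqrt(82)) = 10.
Baby table (60^j mod 83 for j=0..9):
  0:1  1:60  2:31  3:34  4:48  5:58  6:77  7:55
  8:63  9:45
Giant step factor: 60^(-10) ≡ 17 (mod 83).
Scan 47·17^i mod 83 for i = 0, 1, …:
  i=0: 47   i=1: 52   i=2: 54   i=3: 5
  i=4: 2   i=5: 34
Match at i=5, j=3: x = 5·10 + 3 = 53.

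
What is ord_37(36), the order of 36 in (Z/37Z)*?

2

The order of 36 must divide p − 1 = 36 = 2^2 · 3^2.
Divisors: 1, 2, 3, 4, 6, 9, 12, 18, 36.
Check each in increasing order: 36^1 ≡ 36;  36^2 ≡ 1.
Smallest exponent giving 1 is 2.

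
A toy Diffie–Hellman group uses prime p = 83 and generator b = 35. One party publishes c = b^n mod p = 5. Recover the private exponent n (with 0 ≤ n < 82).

Baby-step giant-step with m = ceil(sqrt(82)) = 10.
Baby table (35^j mod 83 for j=0..9):
  0:1  1:35  2:63  3:47  4:68  5:56  6:51  7:42
  8:59  9:73
Giant step factor: 35^(-10) ≡ 23 (mod 83).
Scan 5·23^i mod 83 for i = 0, 1, …:
  i=0: 5   i=1: 32   i=2: 72   i=3: 79
  i=4: 74   i=5: 42
Match at i=5, j=7: n = 5·10 + 7 = 57.

57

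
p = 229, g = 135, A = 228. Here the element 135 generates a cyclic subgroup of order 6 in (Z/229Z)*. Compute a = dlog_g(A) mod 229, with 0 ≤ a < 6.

Successive powers of 135 modulo 229:
  135^0=1  135^1=135  135^2=134  135^3=228
So 135^3 ≡ 228 (mod 229), giving a = 3.

3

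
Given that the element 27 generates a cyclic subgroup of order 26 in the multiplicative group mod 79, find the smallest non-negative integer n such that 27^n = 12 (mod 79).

Successive powers of 27 modulo 79:
  27^0=1  27^1=27  27^2=18  27^3=12
So 27^3 ≡ 12 (mod 79), giving n = 3.

3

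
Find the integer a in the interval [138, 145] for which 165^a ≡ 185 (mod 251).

141

Compute 165^138 mod 251 = 3, then multiply by 165 repeatedly:
  165^138=3  165^139=244  165^140=100  165^141=185
Found 185 at exponent 141.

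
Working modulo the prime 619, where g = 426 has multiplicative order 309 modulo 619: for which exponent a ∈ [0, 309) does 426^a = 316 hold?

281

Baby-step giant-step with m = ceil(sqrt(309)) = 18.
Baby table (426^j mod 619 for j=0..17):
  0:1  1:426  2:109  3:9  4:120  5:362  6:81  7:461
  8:163  9:110  10:435  11:229  12:371  13:201  14:204  15:244
  16:571  17:598
Giant step factor: 426^(-18) ≡ 42 (mod 619).
Scan 316·42^i mod 619 for i = 0, 1, …:
  i=0: 316   i=1: 273   i=2: 324   i=3: 609
  i=4: 199   i=5: 311   i=6: 63   i=7: 170
  i=8: 331   i=9: 284     …   i=14: 256
  i=15: 229
Match at i=15, j=11: a = 15·18 + 11 = 281.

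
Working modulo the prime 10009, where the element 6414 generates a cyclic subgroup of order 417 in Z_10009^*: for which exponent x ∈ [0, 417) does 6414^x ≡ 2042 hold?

Baby-step giant-step with m = ceil(sqrt(417)) = 21.
Baby table (6414^j mod 10009 for j=0..20):
  0:1  1:6414  2:2406  3:8215  4:3634  5:7524  6:5547  7:6472
  8:4085  9:7637  10:9681  11:8107  12:1543  13:7910  14:9128  15:4351
  16:2222  17:9101  18:1326  19:7323  20:7494
Giant step factor: 6414^(-21) ≡ 7572 (mod 10009).
Scan 2042·7572^i mod 10009 for i = 0, 1, …:
  i=0: 2042   i=1: 8128   i=2: 9884   i=3: 4355
  i=4: 6414
Match at i=4, j=1: x = 4·21 + 1 = 85.

85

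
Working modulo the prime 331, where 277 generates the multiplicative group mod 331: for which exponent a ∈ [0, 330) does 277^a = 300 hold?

55

Baby-step giant-step with m = ceil(sqrt(330)) = 19.
Baby table (277^j mod 331 for j=0..18):
  0:1  1:277  2:268  3:92  4:328  5:162  6:189  7:55
  8:9  9:176  10:95  11:166  12:304  13:134  14:46  15:164
  16:81  17:260  18:193
Giant step factor: 277^(-19) ≡ 37 (mod 331).
Scan 300·37^i mod 331 for i = 0, 1, …:
  i=0: 300   i=1: 177   i=2: 260
Match at i=2, j=17: a = 2·19 + 17 = 55.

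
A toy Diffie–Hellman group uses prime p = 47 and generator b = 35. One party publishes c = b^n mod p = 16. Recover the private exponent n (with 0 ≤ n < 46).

Baby-step giant-step with m = ceil(sqrt(46)) = 7.
Baby table (35^j mod 47 for j=0..6):
  0:1  1:35  2:3  3:11  4:9  5:33  6:27
Giant step factor: 35^(-7) ≡ 19 (mod 47).
Scan 16·19^i mod 47 for i = 0, 1, …:
  i=0: 16   i=1: 22   i=2: 42   i=3: 46
  i=4: 28   i=5: 15   i=6: 3
Match at i=6, j=2: n = 6·7 + 2 = 44.

44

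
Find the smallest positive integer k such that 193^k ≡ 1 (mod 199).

The order of 193 must divide p − 1 = 198 = 2 · 3^2 · 11.
Divisors: 1, 2, 3, 6, 9, 11, 18, 22, 33, 66, 99, 198.
Check each in increasing order: 193^1 ≡ 193;  193^2 ≡ 36;  193^3 ≡ 182;  193^6 ≡ 90;  193^9 ≡ 62;  193^11 ≡ 43;  193^18 ≡ 63;  193^22 ≡ 58;  193^33 ≡ 106;  193^66 ≡ 92;  193^99 ≡ 1.
Smallest exponent giving 1 is 99.

99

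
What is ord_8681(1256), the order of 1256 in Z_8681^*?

The order of 1256 must divide p − 1 = 8680 = 2^3 · 5 · 7 · 31.
Divisors: 1, 2, 4, 5, 7, 8, 10, 14, 20, 28, 31, 35, 40, 56, 62, 70, 124, 140, 155, 217, 248, 280, 310, 434, 620, 868, 1085, 1240, 1736, 2170, 4340, 8680.
Check each in increasing order: 1256^1 ≡ 1256;  1256^2 ≡ 6275;  1256^4 ≡ 7290;  1256^5 ≡ 6466;  1256^7 ≡ 7837;  1256^8 ≡ 7699;  1256^10 ≡ 1460;  1256^14 ≡ 494;  1256^20 ≡ 4755;  1256^28 ≡ 968;  1256^31 ≡ 2522;  1256^35 ≡ 7703;  1256^40 ≡ 4701;  1256^56 ≡ 8157;  1256^62 ≡ 5992;  1256^70 ≡ 1574;  1256^124 ≡ 8129;  1256^140 ≡ 3391;  1256^155 ≡ 5497;  1256^217 ≡ 2310;  1256^248 ≡ 869;  1256^280 ≡ 5237;  1256^310 ≡ 7129;  1256^434 ≡ 5966;  1256^620 ≡ 4067;  1256^868 ≡ 1056;  1256^1085 ≡ 8680;  1256^1240 ≡ 3184;  1256^1736 ≡ 3968;  1256^2170 ≡ 1.
Smallest exponent giving 1 is 2170.

2170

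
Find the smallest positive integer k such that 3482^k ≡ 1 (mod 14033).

14032

The order of 3482 must divide p − 1 = 14032 = 2^4 · 877.
Divisors: 1, 2, 4, 8, 16, 877, 1754, 3508, 7016, 14032.
Check each in increasing order: 3482^1 ≡ 3482;  3482^2 ≡ 13845;  3482^4 ≡ 7278;  3482^8 ≡ 8742;  3482^16 ≡ 12879;  3482^877 ≡ 13805;  3482^1754 ≡ 9885;  3482^3508 ≡ 1446;  3482^7016 ≡ 14032;  3482^14032 ≡ 1.
Smallest exponent giving 1 is 14032.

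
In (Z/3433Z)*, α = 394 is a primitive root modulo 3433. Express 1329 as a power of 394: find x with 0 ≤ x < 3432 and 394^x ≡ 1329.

2367

Baby-step giant-step with m = ceil(sqrt(3432)) = 59.
Baby table (394^j mod 3433 for j=0..58):
  0:1  1:394  2:751  3:656  4:989  5:1737  6:1211  7:3380
  8:3149  9:1393  10:2995  11:2511  12:630  13:1044  14:2809  15:1320
  16:1697  17:2616  18:804  19:940  20:3029  21:2175  22:2133  23:2750
  24:2105  25:2017  26:1675  27:814  28:1447  29:240  30:1869  31:1724
  32:2955  33:483  34:1487  35:2268  36:1012  37:500  38:1319  39:1303
  40:1865  41:148  42:3384  43:1292  44:964  45:2186  46:3034  47:712
  48:2455  49:2597  50:184  51:403  52:864  53:549  54:27  55:339
  56:3112  57:547  58:2672
Giant step factor: 394^(-59) ≡ 2636 (mod 3433).
Scan 1329·2636^i mod 3433 for i = 0, 1, …:
  i=0: 1329   i=1: 1584   i=2: 896   i=3: 3385
  i=4: 493   i=5: 1874   i=6: 3210   i=7: 2648
  i=8: 839   i=9: 752     …   i=39: 3278
  i=40: 3380
Match at i=40, j=7: x = 40·59 + 7 = 2367.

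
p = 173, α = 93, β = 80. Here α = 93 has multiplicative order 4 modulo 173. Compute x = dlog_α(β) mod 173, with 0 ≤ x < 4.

Successive powers of 93 modulo 173:
  93^0=1  93^1=93  93^2=172  93^3=80
So 93^3 ≡ 80 (mod 173), giving x = 3.

3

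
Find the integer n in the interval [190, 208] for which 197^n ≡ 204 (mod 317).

Compute 197^190 mod 317 = 204, then multiply by 197 repeatedly:
  197^190=204
Found 204 at exponent 190.

190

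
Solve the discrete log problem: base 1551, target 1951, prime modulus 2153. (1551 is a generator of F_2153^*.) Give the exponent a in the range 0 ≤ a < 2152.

53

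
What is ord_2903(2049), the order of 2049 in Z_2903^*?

2902

The order of 2049 must divide p − 1 = 2902 = 2 · 1451.
Divisors: 1, 2, 1451, 2902.
Check each in increasing order: 2049^1 ≡ 2049;  2049^2 ≡ 663;  2049^1451 ≡ 2902;  2049^2902 ≡ 1.
Smallest exponent giving 1 is 2902.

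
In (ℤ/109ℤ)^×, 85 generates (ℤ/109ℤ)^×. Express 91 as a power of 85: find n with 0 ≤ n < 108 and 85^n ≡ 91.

Baby-step giant-step with m = ceil(sqrt(108)) = 11.
Baby table (85^j mod 109 for j=0..10):
  0:1  1:85  2:31  3:19  4:89  5:44  6:34  7:56
  8:73  9:101  10:83
Giant step factor: 85^(-11) ≡ 69 (mod 109).
Scan 91·69^i mod 109 for i = 0, 1, …:
  i=0: 91   i=1: 66   i=2: 85
Match at i=2, j=1: n = 2·11 + 1 = 23.

23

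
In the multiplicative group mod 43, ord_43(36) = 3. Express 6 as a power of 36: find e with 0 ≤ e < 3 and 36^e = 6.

Successive powers of 36 modulo 43:
  36^0=1  36^1=36  36^2=6
So 36^2 ≡ 6 (mod 43), giving e = 2.

2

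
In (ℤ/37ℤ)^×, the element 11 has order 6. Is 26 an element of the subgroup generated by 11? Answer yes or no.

26 ∈ ⟨11⟩ iff 26^6 ≡ 1 (mod 37), since |⟨11⟩| = 6.
26^6 mod 37 = 1.
Since 1 = 1, 26 lies in the subgroup.

yes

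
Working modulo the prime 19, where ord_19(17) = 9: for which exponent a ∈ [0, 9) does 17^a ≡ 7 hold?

6

Successive powers of 17 modulo 19:
  17^0=1  17^1=17  17^2=4  17^3=11  17^4=16  17^5=6
  17^6=7
So 17^6 ≡ 7 (mod 19), giving a = 6.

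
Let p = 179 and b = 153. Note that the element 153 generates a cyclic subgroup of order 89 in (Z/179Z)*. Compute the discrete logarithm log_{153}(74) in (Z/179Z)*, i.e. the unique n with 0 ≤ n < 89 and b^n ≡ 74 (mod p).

Baby-step giant-step with m = ceil(sqrt(89)) = 10.
Baby table (153^j mod 179 for j=0..9):
  0:1  1:153  2:139  3:145  4:168  5:107  6:82  7:16
  8:121  9:76
Giant step factor: 153^(-10) ≡ 51 (mod 179).
Scan 74·51^i mod 179 for i = 0, 1, …:
  i=0: 74   i=1: 15   i=2: 49   i=3: 172
  i=4: 1
Match at i=4, j=0: n = 4·10 + 0 = 40.

40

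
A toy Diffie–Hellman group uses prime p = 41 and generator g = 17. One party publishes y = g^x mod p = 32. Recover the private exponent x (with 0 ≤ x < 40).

Successive powers of 17 modulo 41:
  17^0=1  17^1=17  17^2=2  17^3=34  17^4=4  17^5=27
  17^6=8  17^7=13  17^8=16  17^9=26  17^10=32
So 17^10 ≡ 32 (mod 41), giving x = 10.

10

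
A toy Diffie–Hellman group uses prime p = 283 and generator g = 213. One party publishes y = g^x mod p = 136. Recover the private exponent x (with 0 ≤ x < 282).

254

Baby-step giant-step with m = ceil(sqrt(282)) = 17.
Baby table (213^j mod 283 for j=0..16):
  0:1  1:213  2:89  3:279  4:280  5:210  6:16  7:12
  8:9  9:219  10:235  11:247  12:256  13:192  14:144  15:108
  16:81
Giant step factor: 213^(-17) ≡ 198 (mod 283).
Scan 136·198^i mod 283 for i = 0, 1, …:
  i=0: 136   i=1: 43   i=2: 24   i=3: 224
  i=4: 204   i=5: 206   i=6: 36   i=7: 53
  i=8: 23   i=9: 26     …   i=13: 39
  i=14: 81
Match at i=14, j=16: x = 14·17 + 16 = 254.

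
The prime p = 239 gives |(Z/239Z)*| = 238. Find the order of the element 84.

238

The order of 84 must divide p − 1 = 238 = 2 · 7 · 17.
Divisors: 1, 2, 7, 14, 17, 34, 119, 238.
Check each in increasing order: 84^1 ≡ 84;  84^2 ≡ 125;  84^7 ≡ 233;  84^14 ≡ 36;  84^17 ≡ 141;  84^34 ≡ 44;  84^119 ≡ 238;  84^238 ≡ 1.
Smallest exponent giving 1 is 238.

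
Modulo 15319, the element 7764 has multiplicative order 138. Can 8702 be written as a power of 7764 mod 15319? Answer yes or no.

no

8702 ∈ ⟨7764⟩ iff 8702^138 ≡ 1 (mod 15319), since |⟨7764⟩| = 138.
8702^138 mod 15319 = 10249.
Since 10249 ≠ 1, 8702 does not lie in the subgroup.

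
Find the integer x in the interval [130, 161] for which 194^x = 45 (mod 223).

149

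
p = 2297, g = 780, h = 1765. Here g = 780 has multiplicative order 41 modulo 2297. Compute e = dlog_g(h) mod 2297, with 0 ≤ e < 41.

32

Baby-step giant-step with m = ceil(sqrt(41)) = 7.
Baby table (780^j mod 2297 for j=0..6):
  0:1  1:780  2:1992  3:988  4:1145  5:1864  6:2216
Giant step factor: 780^(-7) ≡ 1470 (mod 2297).
Scan 1765·1470^i mod 2297 for i = 0, 1, …:
  i=0: 1765   i=1: 1237   i=2: 1463   i=3: 618
  i=4: 1145
Match at i=4, j=4: e = 4·7 + 4 = 32.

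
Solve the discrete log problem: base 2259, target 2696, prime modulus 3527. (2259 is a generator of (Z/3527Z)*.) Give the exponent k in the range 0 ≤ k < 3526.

613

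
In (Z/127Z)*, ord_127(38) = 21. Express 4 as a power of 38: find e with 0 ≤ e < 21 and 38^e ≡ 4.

Successive powers of 38 modulo 127:
  38^0=1  38^1=38  38^2=47  38^3=8  38^4=50  38^5=122
  38^6=64  38^7=19  38^8=87  38^9=4
So 38^9 ≡ 4 (mod 127), giving e = 9.

9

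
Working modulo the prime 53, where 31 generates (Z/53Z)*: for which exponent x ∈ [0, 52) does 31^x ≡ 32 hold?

49

Baby-step giant-step with m = ceil(sqrt(52)) = 8.
Baby table (31^j mod 53 for j=0..7):
  0:1  1:31  2:7  3:5  4:49  5:35  6:25  7:33
Giant step factor: 31^(-8) ≡ 10 (mod 53).
Scan 32·10^i mod 53 for i = 0, 1, …:
  i=0: 32   i=1: 2   i=2: 20   i=3: 41
  i=4: 39   i=5: 19   i=6: 31
Match at i=6, j=1: x = 6·8 + 1 = 49.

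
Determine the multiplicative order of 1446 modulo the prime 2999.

1499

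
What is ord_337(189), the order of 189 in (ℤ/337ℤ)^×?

The order of 189 must divide p − 1 = 336 = 2^4 · 3 · 7.
Divisors: 1, 2, 3, 4, 6, 7, 8, 12, 14, 16, 21, 24, 28, 42, 48, 56, 84, 112, 168, 336.
Check each in increasing order: 189^1 ≡ 189;  189^2 ≡ 336;  189^3 ≡ 148;  189^4 ≡ 1.
Smallest exponent giving 1 is 4.

4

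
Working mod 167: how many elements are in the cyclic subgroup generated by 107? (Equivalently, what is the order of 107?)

The order of 107 must divide p − 1 = 166 = 2 · 83.
Divisors: 1, 2, 83, 166.
Check each in increasing order: 107^1 ≡ 107;  107^2 ≡ 93;  107^83 ≡ 1.
Smallest exponent giving 1 is 83.

83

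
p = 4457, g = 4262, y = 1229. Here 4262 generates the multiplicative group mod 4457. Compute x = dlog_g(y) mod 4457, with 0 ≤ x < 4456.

1688

Baby-step giant-step with m = ceil(sqrt(4456)) = 67.
Baby table (4262^j mod 4457 for j=0..66):
  0:1  1:4262  2:2369  3:1573  4:798  5:385  6:694  7:2837
  8:3910  9:4154  10:1144  11:4227  12:280  13:3341  14:3684  15:3654
  16:590  17:832  18:2669  19:1014  20:2835  21:4300  22:3873  23:2455
  24:2631  25:3967  26:1953  27:2467  28:291  29:1196  30:3001  31:3129
  32:454  33:610  34:1389  35:1022  36:1275  37:967  38:3086  39:4382
  40:1254  41:605  42:2364  43:2548  44:2324  45:1434  46:1161  47:912
  48:440  49:3340  50:3879  51:1285  52:3474  53:34  54:2284  55:320
  56:4455  57:390  58:4176  59:1311  60:2861  61:3687  62:3069  63:3240
  64:1094  65:606  66:2169
Giant step factor: 4262^(-67) ≡ 2587 (mod 4457).
Scan 1229·2587^i mod 4457 for i = 0, 1, …:
  i=0: 1229   i=1: 1582   i=2: 1108   i=3: 545
  i=4: 1503   i=5: 1757   i=6: 3676   i=7: 3031
  i=8: 1334   i=9: 1340     …   i=24: 3652
  i=25: 3341
Match at i=25, j=13: x = 25·67 + 13 = 1688.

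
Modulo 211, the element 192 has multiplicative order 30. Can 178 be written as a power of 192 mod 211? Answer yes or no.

no

178 ∈ ⟨192⟩ iff 178^30 ≡ 1 (mod 211), since |⟨192⟩| = 30.
178^30 mod 211 = 123.
Since 123 ≠ 1, 178 does not lie in the subgroup.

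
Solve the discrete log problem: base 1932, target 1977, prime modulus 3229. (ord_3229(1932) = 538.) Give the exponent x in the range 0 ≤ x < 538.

196

Baby-step giant-step with m = ceil(sqrt(538)) = 24.
Baby table (1932^j mod 3229 for j=0..23):
  0:1  1:1932  2:3129  3:540  4:313  5:893  6:990  7:1112
  8:1099  9:1815  10:3115  11:2553  12:1713  13:3020  14:3066  15:1526
  16:155  17:2392  18:645  19:2975  20:80  21:2797  22:1687  23:1223
Giant step factor: 1932^(-24) ≡ 53 (mod 3229).
Scan 1977·53^i mod 3229 for i = 0, 1, …:
  i=0: 1977   i=1: 1453   i=2: 2742   i=3: 21
  i=4: 1113   i=5: 867   i=6: 745   i=7: 737
  i=8: 313
Match at i=8, j=4: x = 8·24 + 4 = 196.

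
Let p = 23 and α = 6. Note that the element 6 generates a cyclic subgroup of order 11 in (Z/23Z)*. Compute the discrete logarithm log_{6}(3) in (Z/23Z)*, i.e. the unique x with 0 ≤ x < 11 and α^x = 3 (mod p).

Successive powers of 6 modulo 23:
  6^0=1  6^1=6  6^2=13  6^3=9  6^4=8  6^5=2
  6^6=12  6^7=3
So 6^7 ≡ 3 (mod 23), giving x = 7.

7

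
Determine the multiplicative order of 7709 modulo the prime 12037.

12036

The order of 7709 must divide p − 1 = 12036 = 2^2 · 3 · 17 · 59.
Divisors: 1, 2, 3, 4, 6, 12, 17, 34, 51, 59, 68, 102, 118, 177, 204, 236, 354, 708, 1003, 2006, 3009, 4012, 6018, 12036.
Check each in increasing order: 7709^1 ≡ 7709;  7709^2 ≡ 2012;  7709^3 ≡ 6852;  7709^4 ≡ 3712;  7709^6 ≡ 5604;  7709^12 ≡ 283;  7709^17 ≡ 8767;  7709^34 ≡ 4044;  7709^51 ≡ 4783;  7709^59 ≡ 7677;  7709^68 ≡ 7690;  7709^102 ≡ 6789;  7709^118 ≡ 3177;  7709^177 ≡ 2867;  7709^204 ≡ 848;  7709^236 ≡ 6323;  7709^354 ≡ 10455;  7709^708 ≡ 11065;  7709^1003 ≡ 8018;  7709^2006 ≡ 10744;  7709^3009 ≡ 8620;  7709^4012 ≡ 10743;  7709^6018 ≡ 12036;  7709^12036 ≡ 1.
Smallest exponent giving 1 is 12036.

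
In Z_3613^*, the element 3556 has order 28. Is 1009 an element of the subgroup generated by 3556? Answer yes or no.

no

1009 ∈ ⟨3556⟩ iff 1009^28 ≡ 1 (mod 3613), since |⟨3556⟩| = 28.
1009^28 mod 3613 = 815.
Since 815 ≠ 1, 1009 does not lie in the subgroup.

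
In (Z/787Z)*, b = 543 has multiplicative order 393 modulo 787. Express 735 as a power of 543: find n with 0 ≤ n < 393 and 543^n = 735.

105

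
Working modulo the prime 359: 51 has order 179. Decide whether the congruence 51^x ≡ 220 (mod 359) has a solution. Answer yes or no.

yes

220 ∈ ⟨51⟩ iff 220^179 ≡ 1 (mod 359), since |⟨51⟩| = 179.
220^179 mod 359 = 1.
Since 1 = 1, 220 lies in the subgroup.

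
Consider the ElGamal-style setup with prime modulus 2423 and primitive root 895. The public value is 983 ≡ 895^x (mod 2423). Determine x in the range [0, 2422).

1546

Baby-step giant-step with m = ceil(sqrt(2422)) = 50.
Baby table (895^j mod 2423 for j=0..49):
  0:1  1:895  2:1435  3:135  4:2098  5:2308  6:1264  7:2162
  8:1436  9:1030  10:1110  11:20  12:939  13:2047  14:277  15:769
  16:123  17:1050  18:2049  19:2067  20:1216  21:393  22:400  23:1819
  24:2172  25:694  26:842  27:37  28:1616  29:2212  30:149  31:90
  32:591  33:731  34:35  35:2249  36:1765  37:2302  38:740  39:821
  40:626  41:557  42:1800  43:2128  44:82  45:700  46:1366  47:1378
  48:3  49:262
Giant step factor: 895^(-50) ≡ 421 (mod 2423).
Scan 983·421^i mod 2423 for i = 0, 1, …:
  i=0: 983   i=1: 1933   i=2: 2088   i=3: 1922
  i=4: 2303   i=5: 363   i=6: 174   i=7: 564
  i=8: 2413   i=9: 636     …   i=29: 9
  i=30: 1366
Match at i=30, j=46: x = 30·50 + 46 = 1546.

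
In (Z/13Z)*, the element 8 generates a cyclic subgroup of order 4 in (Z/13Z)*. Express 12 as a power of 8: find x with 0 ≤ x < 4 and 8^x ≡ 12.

2

Successive powers of 8 modulo 13:
  8^0=1  8^1=8  8^2=12
So 8^2 ≡ 12 (mod 13), giving x = 2.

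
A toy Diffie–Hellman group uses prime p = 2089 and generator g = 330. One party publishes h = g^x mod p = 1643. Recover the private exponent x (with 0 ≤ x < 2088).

1336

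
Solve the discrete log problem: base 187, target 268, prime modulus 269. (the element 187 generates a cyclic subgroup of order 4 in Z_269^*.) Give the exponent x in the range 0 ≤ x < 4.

Successive powers of 187 modulo 269:
  187^0=1  187^1=187  187^2=268
So 187^2 ≡ 268 (mod 269), giving x = 2.

2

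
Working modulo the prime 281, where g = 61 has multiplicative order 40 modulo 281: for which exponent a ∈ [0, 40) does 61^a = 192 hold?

Successive powers of 61 modulo 281:
  61^0=1  61^1=61  61^2=68  61^3=214  61^4=128  61^5=221
  61^6=274  61^7=135  61^8=86  61^9=188  61^10=228  61^11=139
  61^12=49  61^13=179  61^14=241  61^15=89  61^16=90  61^17=151
  61^18=219  61^19=152  61^20=280  61^21=220  61^22=213  61^23=67
  61^24=153  61^25=60  61^26=7  61^27=146  61^28=195  61^29=93
  61^30=53  61^31=142  61^32=232  61^33=102  61^34=40  61^35=192
So 61^35 ≡ 192 (mod 281), giving a = 35.

35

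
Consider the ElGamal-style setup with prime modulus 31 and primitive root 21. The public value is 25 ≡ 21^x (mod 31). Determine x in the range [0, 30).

20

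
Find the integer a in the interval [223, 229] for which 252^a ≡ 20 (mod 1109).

228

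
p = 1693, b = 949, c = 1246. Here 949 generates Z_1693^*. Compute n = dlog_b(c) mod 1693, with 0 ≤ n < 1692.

Baby-step giant-step with m = ceil(sqrt(1692)) = 42.
Baby table (949^j mod 1693 for j=0..41):
  0:1  1:949  2:1618  3:1624  4:546  5:96  6:1375  7:1265
  8:148  9:1626  10:751  11:1639  12:1237  13:664  14:340  15:990
  16:1588  17:242  18:1103  19:473  20:232  21:78  22:1223  23:922
  24:1390  25:263  26:716  27:591  28:476  29:1386  30:1546  31:1016
  32:867  33:1678  34:1002  35:1125  36:1035  37:275  38:253  39:1384
  40:1341  41:1166
Giant step factor: 949^(-42) ≡ 721 (mod 1693).
Scan 1246·721^i mod 1693 for i = 0, 1, …:
  i=0: 1246   i=1: 1076   i=2: 402   i=3: 339
  i=4: 627   i=5: 36   i=6: 561   i=7: 1547
  i=8: 1393   i=9: 404     …   i=38: 1249
  i=39: 1546
Match at i=39, j=30: n = 39·42 + 30 = 1668.

1668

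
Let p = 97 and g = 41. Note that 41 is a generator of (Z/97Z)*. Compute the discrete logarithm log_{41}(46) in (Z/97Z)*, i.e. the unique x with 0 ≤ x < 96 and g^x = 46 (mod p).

51

Baby-step giant-step with m = ceil(sqrt(96)) = 10.
Baby table (41^j mod 97 for j=0..9):
  0:1  1:41  2:32  3:51  4:54  5:80  6:79  7:38
  8:6  9:52
Giant step factor: 41^(-10) ≡ 48 (mod 97).
Scan 46·48^i mod 97 for i = 0, 1, …:
  i=0: 46   i=1: 74   i=2: 60   i=3: 67
  i=4: 15   i=5: 41
Match at i=5, j=1: x = 5·10 + 1 = 51.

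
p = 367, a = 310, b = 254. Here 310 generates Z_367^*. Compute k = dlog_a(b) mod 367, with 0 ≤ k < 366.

139

Baby-step giant-step with m = ceil(sqrt(366)) = 20.
Baby table (310^j mod 367 for j=0..19):
  0:1  1:310  2:313  3:142  4:347  5:39  6:346  7:96
  8:33  9:321  10:53  11:282  12:74  13:186  14:41  15:232
  16:355  17:317  18:281  19:131
Giant step factor: 310^(-20) ≡ 26 (mod 367).
Scan 254·26^i mod 367 for i = 0, 1, …:
  i=0: 254   i=1: 365   i=2: 315   i=3: 116
  i=4: 80   i=5: 245   i=6: 131
Match at i=6, j=19: k = 6·20 + 19 = 139.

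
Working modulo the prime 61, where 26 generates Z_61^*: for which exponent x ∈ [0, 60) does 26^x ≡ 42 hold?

16

Successive powers of 26 modulo 61:
  26^0=1  26^1=26  26^2=5  26^3=8  26^4=25  26^5=40
  26^6=3  26^7=17  26^8=15  26^9=24  26^10=14  26^11=59
  26^12=9  26^13=51  26^14=45  26^15=11  26^16=42
So 26^16 ≡ 42 (mod 61), giving x = 16.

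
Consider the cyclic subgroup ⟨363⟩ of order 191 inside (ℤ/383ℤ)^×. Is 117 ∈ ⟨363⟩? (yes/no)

no

117 ∈ ⟨363⟩ iff 117^191 ≡ 1 (mod 383), since |⟨363⟩| = 191.
117^191 mod 383 = 382.
Since 382 ≠ 1, 117 does not lie in the subgroup.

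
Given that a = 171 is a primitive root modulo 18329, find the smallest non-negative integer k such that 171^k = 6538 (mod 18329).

Baby-step giant-step with m = ceil(sqrt(18328)) = 136.
Baby table (171^j mod 18329 for j=0..135):
  0:1  1:171  2:10912  3:14723  4:6560  5:3691  6:7975  7:7379
  8:15437  9:351  10:5034  11:17680  12:17324  13:11435  14:12511  15:13217
  16:5640  17:11332  18:13227  19:7350  20:10478  21:13825  22:17963  23:10730
  24:1930  25:108  26:139  27:5440  28:13790  29:11978  30:13719  31:18166
  32:8785  33:17586  34:1250  35:12131  36:3224  37:1434  38:6937  39:13171
  40:16103  41:4263  42:14142  43:17183  44:5653  45:13555  46:8451  47:15459
  48:4113  49:6821  50:11664  51:15012  52:992  53:4671  54:10594  55:15332
  56:725  57:14001  58:11401  59:6697  60:8789  61:18270  62:8240  63:16036
  64:11135  65:16198  66:2179  67:6029  68:4535  69:5667  70:15949  71:14587
  72:1633  73:4308  74:3508  75:13340  76:8344  77:15491  78:9585  79:7754
  80:6246  81:4984  82:9130  83:3265  84:8445  85:14433  86:11957  87:10128
  88:8962  89:11195  90:8129  91:15384  92:9617  93:13226  94:7179  95:17895
  96:17431  97:11403  98:7039  99:12284  100:11058  101:3031  102:5089  103:8756
  104:12627  105:14724  106:6731  107:14603  108:4369  109:13939  110:799  111:8326
  112:12413  113:14788  114:17675  115:16469  116:11862  117:12212  118:17075  119:5514
  120:8115  121:12990  122:3481  123:8723  124:6984  125:2879  126:15755  127:18071
  128:10869  129:7370  130:13898  131:12117  132:830  133:13627  134:2434  135:12976
Giant step factor: 171^(-136) ≡ 9409 (mod 18329).
Scan 6538·9409^i mod 18329 for i = 0, 1, …:
  i=0: 6538   i=1: 3918   i=2: 4843   i=3: 1893
  i=4: 13778   i=5: 14514   i=6: 11176   i=7: 1511
  i=8: 12024   i=9: 7228     …   i=65: 9916
  i=66: 5034
Match at i=66, j=10: k = 66·136 + 10 = 8986.

8986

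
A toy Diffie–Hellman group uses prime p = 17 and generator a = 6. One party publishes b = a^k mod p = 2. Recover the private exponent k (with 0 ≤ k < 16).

Successive powers of 6 modulo 17:
  6^0=1  6^1=6  6^2=2
So 6^2 ≡ 2 (mod 17), giving k = 2.

2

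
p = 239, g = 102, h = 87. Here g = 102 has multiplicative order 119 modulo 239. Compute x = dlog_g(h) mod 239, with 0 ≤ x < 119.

57

Baby-step giant-step with m = ceil(sqrt(119)) = 11.
Baby table (102^j mod 239 for j=0..10):
  0:1  1:102  2:127  3:48  4:116  5:121  6:153  7:71
  8:72  9:174  10:62
Giant step factor: 102^(-11) ≡ 176 (mod 239).
Scan 87·176^i mod 239 for i = 0, 1, …:
  i=0: 87   i=1: 16   i=2: 187   i=3: 169
  i=4: 108   i=5: 127
Match at i=5, j=2: x = 5·11 + 2 = 57.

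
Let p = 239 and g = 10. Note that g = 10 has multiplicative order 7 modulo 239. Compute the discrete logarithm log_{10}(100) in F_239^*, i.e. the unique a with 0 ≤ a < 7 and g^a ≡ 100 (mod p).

2

Successive powers of 10 modulo 239:
  10^0=1  10^1=10  10^2=100
So 10^2 ≡ 100 (mod 239), giving a = 2.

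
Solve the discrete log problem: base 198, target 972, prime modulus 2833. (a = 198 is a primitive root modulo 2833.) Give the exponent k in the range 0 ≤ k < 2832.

604

Baby-step giant-step with m = ceil(sqrt(2832)) = 54.
Baby table (198^j mod 2833 for j=0..53):
  0:1  1:198  2:2375  3:2805  4:122  5:1492  6:784  7:2250
  8:719  9:712  10:2159  11:2532  12:2728  13:1874  14:2762  15:107
  16:1355  17:1988  18:2670  19:1722  20:996  21:1731  22:2778  23:442
  24:2526  25:1540  26:1789  27:97  28:2208  29:902  30:117  31:502
  32:241  33:2390  34:109  35:1751  36:1072  37:2614  38:1966  39:1147
  40:466  41:1612  42:1880  43:1117  44:192  45:1187  46:2720  47:290
  48:760  49:331  50:379  51:1384  52:2064  53:720
Giant step factor: 198^(-54) ≡ 165 (mod 2833).
Scan 972·165^i mod 2833 for i = 0, 1, …:
  i=0: 972   i=1: 1732   i=2: 2480   i=3: 1248
  i=4: 1944   i=5: 631   i=6: 2127   i=7: 2496
  i=8: 1055   i=9: 1262   i=10: 1421   i=11: 2159
Match at i=11, j=10: k = 11·54 + 10 = 604.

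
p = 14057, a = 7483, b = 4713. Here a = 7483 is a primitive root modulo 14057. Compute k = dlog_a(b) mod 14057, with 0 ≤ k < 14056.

8760

Baby-step giant-step with m = ceil(sqrt(14056)) = 119.
Baby table (7483^j mod 14057 for j=0..118):
  0:1  1:7483  2:6258  3:4747  4:13819  5:4285  6:638  7:8831
  8:416  9:6331  10:2783  11:6772  12:13448  13:11378  14:12382  15:4819
  16:4372  17:5037  18:5054  19:5752  20:13739  21:10096  22:6050  23:8610
  24:5399  25:899  26:7971  27:3142  28:8282  29:10950  30:597  31:11282
  32:10921  33:8502  34:12541  35:13828  36:1347  37:732  38:9383  39:12331
  40:2725  41:8525  42:1909  43:3135  44:12129  45:9315  46:9539  47:12948
  48:9040  49:4036  50:6952  51:10916  52:13258  53:9365  54:4150  55:2537
  56:7421  57:6193  58:10347  59:645  60:4984  61:2051  62:11446  63:1117
  64:8653  65:3857  66:2910  67:1237  68:6965  69:9796  70:10270  71:791
  72:1056  73:2014  74:1658  75:8540  76:1698  77:12663  78:13049  79:5745
  80:3529  81:8461  82:935  83:10276  84:3518  85:10490  86:2382  87:230
  88:6136  89:5526  90:9421  91:1488  92:1560  93:6170  94:6922  95:11338
  96:8259  97:7525  98:11290  99:500  100:2338  101:8346  102:11924  103:7513
  104:5836  105:9746  106:1602  107:11202  108:2675  109:13914  110:12320  111:4754
  112:9972  113:5920  114:5753  115:7165  116:2297  117:10797  118:8372
Giant step factor: 7483^(-119) ≡ 5410 (mod 14057).
Scan 4713·5410^i mod 14057 for i = 0, 1, …:
  i=0: 4713   i=1: 11989   i=2: 1492   i=3: 3002
  i=4: 4985   i=5: 7524   i=6: 9825   i=7: 3733
  i=8: 9678   i=9: 9712     …   i=72: 6517
  i=73: 2014
Match at i=73, j=73: k = 73·119 + 73 = 8760.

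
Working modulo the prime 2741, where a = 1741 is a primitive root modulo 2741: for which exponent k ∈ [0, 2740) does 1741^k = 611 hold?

Baby-step giant-step with m = ceil(sqrt(2740)) = 53.
Baby table (1741^j mod 2741 for j=0..52):
  0:1  1:1741  2:2276  3:1771  4:2427  5:1526  6:737  7:329
  8:2661  9:511  10:1567  11:852  12:451  13:1265  14:1342  15:1090
  16:918  17:235  18:726  19:365  20:2294  21:217  22:2280  23:512
  24:567  25:387  26:2222  27:951  28:127  29:1827  30:1247  31:155
  32:1237  33:1932  34:405  35:668  36:804  37:1854  38:1657  39:1305
  40:2457  41:1677  42:492  43:1380  44:1464  45:2435  46:1749  47:2499
  48:792  49:149  50:1755  51:1981  52:743
Giant step factor: 1741^(-53) ≡ 29 (mod 2741).
Scan 611·29^i mod 2741 for i = 0, 1, …:
  i=0: 611   i=1: 1273   i=2: 1284   i=3: 1603
  i=4: 2631   i=5: 2292   i=6: 684   i=7: 649
  i=8: 2375   i=9: 350     …   i=22: 2132
  i=23: 1526
Match at i=23, j=5: k = 23·53 + 5 = 1224.

1224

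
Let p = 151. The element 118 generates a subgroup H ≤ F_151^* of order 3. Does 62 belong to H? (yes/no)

no

⟨118⟩ has order 3; its elements mod 151 are {1, 32, 118}.
62 is not in this set.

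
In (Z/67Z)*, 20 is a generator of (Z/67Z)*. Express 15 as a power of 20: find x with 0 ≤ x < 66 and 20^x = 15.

42

Baby-step giant-step with m = ceil(sqrt(66)) = 9.
Baby table (20^j mod 67 for j=0..8):
  0:1  1:20  2:65  3:27  4:4  5:13  6:59  7:41
  8:16
Giant step factor: 20^(-9) ≡ 58 (mod 67).
Scan 15·58^i mod 67 for i = 0, 1, …:
  i=0: 15   i=1: 66   i=2: 9   i=3: 53
  i=4: 59
Match at i=4, j=6: x = 4·9 + 6 = 42.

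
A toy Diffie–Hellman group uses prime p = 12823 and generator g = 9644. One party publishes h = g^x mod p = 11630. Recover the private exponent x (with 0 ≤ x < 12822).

Baby-step giant-step with m = ceil(sqrt(12822)) = 114.
Baby table (9644^j mod 12823 for j=0..113):
  0:1  1:9644  2:1517  3:11728  4:5972  5:5875  6:6486  7:390
  8:4021  9:1772  10:8932  11:8117  12:8756  13:3409  14:11047  15:3784
  16:11461  17:8447  18:11172  19:3922  20:8741  21:12625  22:1115  23:7386
  24:11642  25:10083  26:3643  27:10895  28:12541  29:11691  30:8188  31:1038
  32:8532  33:10240  34:4637  35:5427  36:7325  37:393  38:7307  39:6323
  40:5647  41:387  42:735  43:10044  44:12217  45:3024  46:3954  47:9597
  48:9877  49:4544  50:6145  51:7297  52:12467  53:3300  54:11337  55:5130
  56:2586  57:11472  58:11947  59:2213  60:4700  61:10318  62:312  63:8346
  64:11676  65:4581  66:3929  67:12134  68:10421  69:6273  70:10721  71:1475
  72:4193  73:6373  74:573  75:12122  76:10100  77:892  78:11038  79:6749
  80:10631  81:5479  82:8716  83:2339  84:1659  85:9115  86:3395  87:4261
  88:8192  89:1145  90:1777  91:5860  92:2879  93:3281  94:7623  95:1953
  96:10568  97:588  98:2906  99:7209  100:10113  101:10857  102:5113  103:5337
  104:11329  105:4916  106:3273  107:7409  108:2640  109:6505  110:4104  111:7198
  112:6613  113:6993
Giant step factor: 9644^(-114) ≡ 12048 (mod 12823).
Scan 11630·12048^i mod 12823 for i = 0, 1, …:
  i=0: 11630   i=1: 1319   i=2: 3615   i=3: 6612
  i=4: 4900   i=5: 10931   i=6: 4478   i=7: 4583
  i=8: 146   i=9: 2257     …   i=25: 12346
  i=26: 10631
Match at i=26, j=80: x = 26·114 + 80 = 3044.

3044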